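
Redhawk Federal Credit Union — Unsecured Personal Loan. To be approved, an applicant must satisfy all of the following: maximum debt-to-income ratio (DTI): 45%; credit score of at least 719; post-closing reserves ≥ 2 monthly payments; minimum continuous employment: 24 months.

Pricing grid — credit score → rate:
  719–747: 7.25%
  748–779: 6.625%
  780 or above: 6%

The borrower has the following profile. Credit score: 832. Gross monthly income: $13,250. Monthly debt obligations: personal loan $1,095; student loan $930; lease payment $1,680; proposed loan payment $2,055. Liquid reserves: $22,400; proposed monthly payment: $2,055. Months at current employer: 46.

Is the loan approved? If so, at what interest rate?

Approved at 6%

Credit score 832 ≥ 719 (meets minimum)
Total monthly debts = (1,095 + 930 + 1,680 + 2,055) = 5,760. DTI: 5,760 ÷ 13,250 = 43.5%, within the 45% cap
Employment 46 ≥ 24 months
Reserves: 22,400 ÷ 2,055 = 10.9 months (meets 2-month minimum)
All requirements met. Score 832 falls in the 780 or above tier → 6%.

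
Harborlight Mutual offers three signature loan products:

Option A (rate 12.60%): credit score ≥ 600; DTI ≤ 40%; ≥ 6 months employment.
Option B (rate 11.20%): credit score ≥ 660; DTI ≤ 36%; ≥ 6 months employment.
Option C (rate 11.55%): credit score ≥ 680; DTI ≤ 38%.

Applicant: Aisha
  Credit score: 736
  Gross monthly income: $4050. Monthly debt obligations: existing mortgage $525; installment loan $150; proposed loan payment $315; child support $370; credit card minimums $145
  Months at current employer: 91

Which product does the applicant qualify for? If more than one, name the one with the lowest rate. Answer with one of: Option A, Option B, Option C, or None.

Total debts = (525 + 150 + 315 + 370 + 145) = 1,505; DTI = 1,505/4,050 = 37.2%.
Option A: score 736 ≥ 600; DTI 37.2% ≤ 40%; employment 91 ≥ 6 mo → qualifies.
Option B: score 736 ≥ 660; DTI 37.2% > 36%; employment 91 ≥ 6 mo → does not qualify.
Option C: score 736 ≥ 680; DTI 37.2% ≤ 38% → qualifies.
Qualifying: Option A, Option C. Lowest rate is 11.55% → Option C.

Option C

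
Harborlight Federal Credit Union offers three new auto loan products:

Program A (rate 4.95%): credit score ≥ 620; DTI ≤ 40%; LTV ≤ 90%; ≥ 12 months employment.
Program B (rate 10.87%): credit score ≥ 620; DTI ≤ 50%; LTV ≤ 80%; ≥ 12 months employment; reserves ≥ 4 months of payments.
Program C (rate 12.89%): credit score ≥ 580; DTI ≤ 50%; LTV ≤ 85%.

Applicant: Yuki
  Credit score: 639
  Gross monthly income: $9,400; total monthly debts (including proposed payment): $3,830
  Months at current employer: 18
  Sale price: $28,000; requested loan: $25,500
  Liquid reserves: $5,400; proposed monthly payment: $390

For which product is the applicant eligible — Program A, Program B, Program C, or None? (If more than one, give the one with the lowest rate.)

DTI = 3,830/9,400 = 40.7%.
LTV = 25,500/28,000 = 91.1%.
Reserves = 5,400/390 = 13.8 months.
Program A: score 639 ≥ 620; DTI 40.7% > 40%; LTV 91.1% > 90%; employment 18 ≥ 12 mo → does not qualify.
Program B: score 639 ≥ 620; DTI 40.7% ≤ 50%; LTV 91.1% > 80%; employment 18 ≥ 12 mo; reserves 13.8 ≥ 4 mo → does not qualify.
Program C: score 639 ≥ 580; DTI 40.7% ≤ 50%; LTV 91.1% > 85% → does not qualify.

None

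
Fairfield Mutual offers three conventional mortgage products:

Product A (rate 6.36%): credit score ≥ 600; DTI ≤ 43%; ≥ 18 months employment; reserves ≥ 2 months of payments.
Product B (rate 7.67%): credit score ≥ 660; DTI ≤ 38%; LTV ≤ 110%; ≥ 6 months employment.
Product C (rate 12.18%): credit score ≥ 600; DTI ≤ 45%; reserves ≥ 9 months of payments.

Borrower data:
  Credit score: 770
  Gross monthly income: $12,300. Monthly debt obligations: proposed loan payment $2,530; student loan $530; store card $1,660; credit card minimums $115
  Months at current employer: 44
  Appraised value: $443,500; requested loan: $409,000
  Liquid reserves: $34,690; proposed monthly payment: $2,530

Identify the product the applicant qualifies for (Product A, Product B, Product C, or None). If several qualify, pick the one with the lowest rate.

Product A

Total debts = (2,530 + 530 + 1,660 + 115) = 4,835; DTI = 4,835/12,300 = 39.3%.
LTV = 409,000/443,500 = 92.2%.
Reserves = 34,690/2,530 = 13.7 months.
Product A: score 770 ≥ 600; DTI 39.3% ≤ 43%; employment 44 ≥ 18 mo; reserves 13.7 ≥ 2 mo → qualifies.
Product B: score 770 ≥ 660; DTI 39.3% > 38%; LTV 92.2% ≤ 110%; employment 44 ≥ 6 mo → does not qualify.
Product C: score 770 ≥ 600; DTI 39.3% ≤ 45%; reserves 13.7 ≥ 9 mo → qualifies.
Qualifying: Product A, Product C. Lowest rate is 6.36% → Product A.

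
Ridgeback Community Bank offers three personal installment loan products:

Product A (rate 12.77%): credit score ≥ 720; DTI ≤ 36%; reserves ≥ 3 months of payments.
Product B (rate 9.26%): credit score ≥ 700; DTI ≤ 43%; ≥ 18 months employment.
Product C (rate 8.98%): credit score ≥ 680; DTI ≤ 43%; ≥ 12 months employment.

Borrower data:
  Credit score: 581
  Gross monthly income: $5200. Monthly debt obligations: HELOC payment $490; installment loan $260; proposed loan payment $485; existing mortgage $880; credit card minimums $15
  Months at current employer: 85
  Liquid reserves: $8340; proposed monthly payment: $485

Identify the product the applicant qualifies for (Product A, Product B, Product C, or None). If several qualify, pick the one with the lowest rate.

Total debts = (490 + 260 + 485 + 880 + 15) = 2,130; DTI = 2,130/5,200 = 41%.
Reserves = 8,340/485 = 17.2 months.
Product A: score 581 < 720; DTI 41% > 36%; reserves 17.2 ≥ 3 mo → does not qualify.
Product B: score 581 < 700; DTI 41% ≤ 43%; employment 85 ≥ 18 mo → does not qualify.
Product C: score 581 < 680; DTI 41% ≤ 43%; employment 85 ≥ 12 mo → does not qualify.

None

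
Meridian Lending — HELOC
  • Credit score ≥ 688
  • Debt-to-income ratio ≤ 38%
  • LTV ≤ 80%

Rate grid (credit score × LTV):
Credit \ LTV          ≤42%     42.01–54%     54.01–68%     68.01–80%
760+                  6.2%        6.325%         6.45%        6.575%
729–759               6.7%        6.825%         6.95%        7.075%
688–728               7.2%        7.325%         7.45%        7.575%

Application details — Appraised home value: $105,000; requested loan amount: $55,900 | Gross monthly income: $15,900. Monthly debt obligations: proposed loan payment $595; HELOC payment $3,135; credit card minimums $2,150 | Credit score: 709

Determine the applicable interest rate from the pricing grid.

7.325%

Credit score 709 ≥ 688; Total monthly debts = (595 + 3,135 + 2,150) = 5,880. DTI: 5,880 ÷ 15,900 = 37%, within the 38% cap
Loan-to-value = 55,900/105,000 = 53.2% — pass (80% max)
Row: 709 falls in 688–728. Column: 53.2% falls in 42.01–54%. Rate = 7.325%.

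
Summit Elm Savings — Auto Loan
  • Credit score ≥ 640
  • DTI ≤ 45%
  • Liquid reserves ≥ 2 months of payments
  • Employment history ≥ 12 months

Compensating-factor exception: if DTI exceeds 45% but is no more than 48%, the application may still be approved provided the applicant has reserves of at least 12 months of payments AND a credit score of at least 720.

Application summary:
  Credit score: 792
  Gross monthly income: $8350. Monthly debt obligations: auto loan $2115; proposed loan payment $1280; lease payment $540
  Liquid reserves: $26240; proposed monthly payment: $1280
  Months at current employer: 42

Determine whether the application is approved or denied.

Approved

Credit score 792 ≥ 640 (meets base)
Total debts = (2,115 + 1,280 + 540) = 3,935. DTI: 3,935 ÷ 8,350 = 47.1%, over the 45% base limit.
Reserves = 26,240/1,280 = 20.5 months ≥ 2
Employment 42 ≥ 12 months
DTI 47.1% is within the 45%–48% exception band; checking compensating factors.
Reserves 20.5 ≥ 12 months; credit score 792 ≥ 720.
Both compensating conditions met → exception applies.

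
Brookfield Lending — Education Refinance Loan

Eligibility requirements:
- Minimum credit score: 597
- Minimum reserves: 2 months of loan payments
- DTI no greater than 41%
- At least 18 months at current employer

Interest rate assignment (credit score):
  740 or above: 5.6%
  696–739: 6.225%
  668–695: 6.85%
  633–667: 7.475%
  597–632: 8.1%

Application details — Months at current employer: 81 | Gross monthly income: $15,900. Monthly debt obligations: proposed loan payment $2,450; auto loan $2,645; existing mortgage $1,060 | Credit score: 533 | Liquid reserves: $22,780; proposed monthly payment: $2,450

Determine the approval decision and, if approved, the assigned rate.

Credit score 533 < 597 (below minimum)
Total monthly debts = (2,450 + 2,645 + 1,060) = 6,155. DTI: 6,155 ÷ 15,900 = 38.7%, within the 41% cap
Employment 81 ≥ 18 months
Reserves = 22,780/2,450 = 9.3 months ≥ 2
Not all requirements met → denied.

Denied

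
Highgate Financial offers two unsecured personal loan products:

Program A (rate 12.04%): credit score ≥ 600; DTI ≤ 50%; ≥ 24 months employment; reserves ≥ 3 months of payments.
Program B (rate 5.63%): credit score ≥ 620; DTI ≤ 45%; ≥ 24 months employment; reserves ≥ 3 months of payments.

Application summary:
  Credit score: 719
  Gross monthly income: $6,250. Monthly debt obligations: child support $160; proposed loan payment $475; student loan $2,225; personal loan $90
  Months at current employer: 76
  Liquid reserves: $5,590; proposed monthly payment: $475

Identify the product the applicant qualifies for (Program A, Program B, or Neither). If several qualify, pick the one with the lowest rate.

Program A

Total debts = (160 + 475 + 2,225 + 90) = 2,950; DTI = 2,950/6,250 = 47.2%.
Reserves = 5,590/475 = 11.8 months.
Program A: score 719 ≥ 600; DTI 47.2% ≤ 50%; employment 76 ≥ 24 mo; reserves 11.8 ≥ 3 mo → qualifies.
Program B: score 719 ≥ 620; DTI 47.2% > 45%; employment 76 ≥ 24 mo; reserves 11.8 ≥ 3 mo → does not qualify.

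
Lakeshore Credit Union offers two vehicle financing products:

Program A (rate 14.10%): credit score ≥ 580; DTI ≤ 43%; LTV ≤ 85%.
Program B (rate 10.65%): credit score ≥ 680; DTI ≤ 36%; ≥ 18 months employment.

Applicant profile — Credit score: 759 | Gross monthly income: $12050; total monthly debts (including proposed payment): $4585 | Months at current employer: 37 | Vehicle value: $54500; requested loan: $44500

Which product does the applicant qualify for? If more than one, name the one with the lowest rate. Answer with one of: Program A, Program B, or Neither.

DTI = 4,585/12,050 = 38%.
LTV = 44,500/54,500 = 81.7%.
Program A: score 759 ≥ 580; DTI 38% ≤ 43%; LTV 81.7% ≤ 85% → qualifies.
Program B: score 759 ≥ 680; DTI 38% > 36%; employment 37 ≥ 18 mo → does not qualify.

Program A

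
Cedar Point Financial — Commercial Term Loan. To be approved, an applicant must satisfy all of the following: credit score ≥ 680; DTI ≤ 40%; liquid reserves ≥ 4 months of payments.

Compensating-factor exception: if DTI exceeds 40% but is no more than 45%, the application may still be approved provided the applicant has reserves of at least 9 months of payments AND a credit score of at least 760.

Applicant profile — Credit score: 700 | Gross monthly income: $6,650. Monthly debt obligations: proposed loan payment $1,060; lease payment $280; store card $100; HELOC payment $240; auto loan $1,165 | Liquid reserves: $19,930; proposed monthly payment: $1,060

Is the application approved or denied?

Credit score 700 ≥ 680 (meets base)
Total debts = (1,060 + 280 + 100 + 240 + 1,165) = 2,845. DTI: 2,845 ÷ 6,650 = 42.8%, over the 40% base limit.
Reserves = 19,930/1,060 = 18.8 months ≥ 4
DTI 42.8% is within the 40%–45% exception band; checking compensating factors.
Override check — reserves: 18.8 mo (ok); score: 700 (below 760).
Override conditions not both satisfied; exception does not apply.

Denied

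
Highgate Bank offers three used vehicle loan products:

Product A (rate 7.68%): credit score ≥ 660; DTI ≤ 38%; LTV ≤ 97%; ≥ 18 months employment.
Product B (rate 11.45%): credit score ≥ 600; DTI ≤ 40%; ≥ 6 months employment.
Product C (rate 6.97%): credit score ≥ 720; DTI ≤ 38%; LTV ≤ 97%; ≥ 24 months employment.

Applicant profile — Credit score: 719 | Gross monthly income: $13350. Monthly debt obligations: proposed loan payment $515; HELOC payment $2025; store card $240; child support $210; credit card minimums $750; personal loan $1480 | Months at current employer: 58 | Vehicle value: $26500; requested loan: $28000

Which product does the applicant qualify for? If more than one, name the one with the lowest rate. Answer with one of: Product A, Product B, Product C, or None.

Total debts = (515 + 2,025 + 240 + 210 + 750 + 1,480) = 5,220; DTI = 5,220/13,350 = 39.1%.
LTV = 28,000/26,500 = 105.7%.
Product A: score 719 ≥ 660; DTI 39.1% > 38%; LTV 105.7% > 97%; employment 58 ≥ 18 mo → does not qualify.
Product B: score 719 ≥ 600; DTI 39.1% ≤ 40%; employment 58 ≥ 6 mo → qualifies.
Product C: score 719 < 720; DTI 39.1% > 38%; LTV 105.7% > 97%; employment 58 ≥ 24 mo → does not qualify.

Product B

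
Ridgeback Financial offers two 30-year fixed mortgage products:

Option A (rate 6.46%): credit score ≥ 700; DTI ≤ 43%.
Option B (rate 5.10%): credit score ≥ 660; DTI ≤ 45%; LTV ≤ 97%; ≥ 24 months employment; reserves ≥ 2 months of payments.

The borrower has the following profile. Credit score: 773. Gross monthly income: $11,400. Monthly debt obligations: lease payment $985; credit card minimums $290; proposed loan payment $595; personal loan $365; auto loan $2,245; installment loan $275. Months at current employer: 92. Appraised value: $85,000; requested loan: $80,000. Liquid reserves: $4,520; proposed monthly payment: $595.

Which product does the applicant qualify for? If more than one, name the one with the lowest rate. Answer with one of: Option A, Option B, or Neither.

Option B

Total debts = (985 + 290 + 595 + 365 + 2,245 + 275) = 4,755; DTI = 4,755/11,400 = 41.7%.
LTV = 80,000/85,000 = 94.1%.
Reserves = 4,520/595 = 7.6 months.
Option A: score 773 ≥ 700; DTI 41.7% ≤ 43% → qualifies.
Option B: score 773 ≥ 660; DTI 41.7% ≤ 45%; LTV 94.1% ≤ 97%; employment 92 ≥ 24 mo; reserves 7.6 ≥ 2 mo → qualifies.
Qualifying: Option A, Option B. Lowest rate is 5.10% → Option B.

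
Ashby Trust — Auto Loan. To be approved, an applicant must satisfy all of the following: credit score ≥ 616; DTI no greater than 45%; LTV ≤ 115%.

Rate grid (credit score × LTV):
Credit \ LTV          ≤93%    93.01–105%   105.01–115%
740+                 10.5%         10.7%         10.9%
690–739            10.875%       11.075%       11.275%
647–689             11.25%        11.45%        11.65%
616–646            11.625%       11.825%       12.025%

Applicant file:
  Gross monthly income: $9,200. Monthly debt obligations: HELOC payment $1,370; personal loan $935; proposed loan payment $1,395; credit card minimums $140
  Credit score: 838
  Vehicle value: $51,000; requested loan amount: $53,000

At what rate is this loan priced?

Credit score 838 ≥ 616; Total monthly debts = (1,370 + 935 + 1,395 + 140) = 3,840. Debt-to-income = 3,840/9,200 = 41.7% — meets 45% limit
LTV = 53,000/51,000 = 103.9% ≤ 115%
Row: 838 falls in 740+. Column: 103.9% falls in 93.01–105%. Rate = 10.7%.

10.7%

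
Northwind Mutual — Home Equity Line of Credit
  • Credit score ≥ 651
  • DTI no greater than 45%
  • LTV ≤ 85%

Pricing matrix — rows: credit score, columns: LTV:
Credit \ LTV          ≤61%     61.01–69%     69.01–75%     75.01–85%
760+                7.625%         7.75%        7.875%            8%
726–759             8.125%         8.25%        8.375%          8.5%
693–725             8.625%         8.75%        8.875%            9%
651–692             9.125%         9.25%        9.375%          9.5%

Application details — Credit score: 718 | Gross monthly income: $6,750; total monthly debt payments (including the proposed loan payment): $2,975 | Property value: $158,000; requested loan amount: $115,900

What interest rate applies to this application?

8.875%

Credit score 718 ≥ 651; DTI = 2,975/6,750 = 44.1% ≤ 45%
Loan-to-value = 115,900/158,000 = 73.4% — pass (85% max)
Credit 718 → row 693–725; LTV 73.4% → column 69.01–75%. Grid cell → 8.875%.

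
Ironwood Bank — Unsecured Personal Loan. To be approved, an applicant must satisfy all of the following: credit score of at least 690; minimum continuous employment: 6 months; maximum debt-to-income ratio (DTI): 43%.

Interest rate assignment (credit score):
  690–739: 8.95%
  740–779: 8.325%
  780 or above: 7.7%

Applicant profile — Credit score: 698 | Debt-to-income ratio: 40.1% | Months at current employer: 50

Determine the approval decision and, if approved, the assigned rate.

Approved at 8.95%

Credit score 698 ≥ 690 (meets minimum)
Employment 50 ≥ 6 months
DTI 40.1% ≤ 43%
All requirements met. Score 698 falls in the 690–739 tier → 8.95%.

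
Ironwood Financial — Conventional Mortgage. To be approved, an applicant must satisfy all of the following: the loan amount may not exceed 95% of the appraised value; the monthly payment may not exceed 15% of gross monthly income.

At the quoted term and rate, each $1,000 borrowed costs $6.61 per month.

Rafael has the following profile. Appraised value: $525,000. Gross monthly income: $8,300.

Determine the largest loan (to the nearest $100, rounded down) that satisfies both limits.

$188,300

Payment cap: 15% × $8,300 = $1,245/month.
At $6.61 per $1,000, that supports 1,245/6.61 × 1,000 ≈ $188,350 → $188,300.
LTV cap: 95% × $525,000 = $498,750 → $498,700.
Binding constraint: payment-to-income.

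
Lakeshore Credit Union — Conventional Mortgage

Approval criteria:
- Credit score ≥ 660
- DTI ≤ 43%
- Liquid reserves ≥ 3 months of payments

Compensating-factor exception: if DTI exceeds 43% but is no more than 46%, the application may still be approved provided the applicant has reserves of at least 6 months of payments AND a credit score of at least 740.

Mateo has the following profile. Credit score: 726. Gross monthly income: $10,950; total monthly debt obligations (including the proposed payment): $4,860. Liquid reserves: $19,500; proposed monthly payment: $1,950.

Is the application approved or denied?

Credit score 726 ≥ 660 (meets base)
DTI: 4,860 ÷ 10,950 = 44.4%, over the 43% base limit.
Liquid reserves cover 19,500/1,950 = 10.0 months — ≥ 3 required
44.4% falls in the override range (43%–46%), so the compensating-factor test applies.
Reserves 10.0 ≥ 6 months; credit score 726 < 740.
Override conditions not both satisfied; exception does not apply.

Denied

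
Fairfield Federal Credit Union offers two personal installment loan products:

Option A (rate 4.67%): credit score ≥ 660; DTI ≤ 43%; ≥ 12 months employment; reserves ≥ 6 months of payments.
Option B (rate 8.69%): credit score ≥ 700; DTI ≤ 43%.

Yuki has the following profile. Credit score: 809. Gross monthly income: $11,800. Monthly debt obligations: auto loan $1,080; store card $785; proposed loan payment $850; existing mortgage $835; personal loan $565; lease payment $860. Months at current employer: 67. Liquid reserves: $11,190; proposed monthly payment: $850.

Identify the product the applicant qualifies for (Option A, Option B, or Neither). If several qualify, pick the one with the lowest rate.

Option A

Total debts = (1,080 + 785 + 850 + 835 + 565 + 860) = 4,975; DTI = 4,975/11,800 = 42.2%.
Reserves = 11,190/850 = 13.2 months.
Option A: score 809 ≥ 660; DTI 42.2% ≤ 43%; employment 67 ≥ 12 mo; reserves 13.2 ≥ 6 mo → qualifies.
Option B: score 809 ≥ 700; DTI 42.2% ≤ 43% → qualifies.
Qualifying: Option A, Option B. Lowest rate is 4.67% → Option A.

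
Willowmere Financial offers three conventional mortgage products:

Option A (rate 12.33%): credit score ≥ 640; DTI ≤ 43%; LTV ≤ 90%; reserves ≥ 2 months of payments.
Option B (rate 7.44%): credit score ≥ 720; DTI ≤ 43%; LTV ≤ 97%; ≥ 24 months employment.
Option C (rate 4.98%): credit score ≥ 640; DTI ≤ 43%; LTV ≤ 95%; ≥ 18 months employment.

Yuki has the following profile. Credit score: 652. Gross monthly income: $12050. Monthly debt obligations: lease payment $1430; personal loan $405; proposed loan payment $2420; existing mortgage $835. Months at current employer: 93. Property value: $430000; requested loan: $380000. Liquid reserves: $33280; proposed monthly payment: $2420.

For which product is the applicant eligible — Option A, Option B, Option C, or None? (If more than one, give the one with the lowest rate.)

Total debts = (1,430 + 405 + 2,420 + 835) = 5,090; DTI = 5,090/12,050 = 42.2%.
LTV = 380,000/430,000 = 88.4%.
Reserves = 33,280/2,420 = 13.8 months.
Option A: score 652 ≥ 640; DTI 42.2% ≤ 43%; LTV 88.4% ≤ 90%; reserves 13.8 ≥ 2 mo → qualifies.
Option B: score 652 < 720; DTI 42.2% ≤ 43%; LTV 88.4% ≤ 97%; employment 93 ≥ 24 mo → does not qualify.
Option C: score 652 ≥ 640; DTI 42.2% ≤ 43%; LTV 88.4% ≤ 95%; employment 93 ≥ 18 mo → qualifies.
Qualifying: Option A, Option C. Lowest rate is 4.98% → Option C.

Option C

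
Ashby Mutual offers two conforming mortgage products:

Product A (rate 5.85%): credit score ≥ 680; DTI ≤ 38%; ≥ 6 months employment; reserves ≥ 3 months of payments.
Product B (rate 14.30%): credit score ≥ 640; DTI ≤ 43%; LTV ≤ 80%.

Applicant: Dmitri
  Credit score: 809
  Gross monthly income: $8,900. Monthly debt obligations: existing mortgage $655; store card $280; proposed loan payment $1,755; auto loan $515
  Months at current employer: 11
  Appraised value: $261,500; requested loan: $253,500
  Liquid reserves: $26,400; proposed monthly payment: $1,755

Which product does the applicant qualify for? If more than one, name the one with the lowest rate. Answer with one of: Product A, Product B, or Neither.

Product A

Total debts = (655 + 280 + 1,755 + 515) = 3,205; DTI = 3,205/8,900 = 36%.
LTV = 253,500/261,500 = 96.9%.
Reserves = 26,400/1,755 = 15.0 months.
Product A: score 809 ≥ 680; DTI 36% ≤ 38%; employment 11 ≥ 6 mo; reserves 15.0 ≥ 3 mo → qualifies.
Product B: score 809 ≥ 640; DTI 36% ≤ 43%; LTV 96.9% > 80% → does not qualify.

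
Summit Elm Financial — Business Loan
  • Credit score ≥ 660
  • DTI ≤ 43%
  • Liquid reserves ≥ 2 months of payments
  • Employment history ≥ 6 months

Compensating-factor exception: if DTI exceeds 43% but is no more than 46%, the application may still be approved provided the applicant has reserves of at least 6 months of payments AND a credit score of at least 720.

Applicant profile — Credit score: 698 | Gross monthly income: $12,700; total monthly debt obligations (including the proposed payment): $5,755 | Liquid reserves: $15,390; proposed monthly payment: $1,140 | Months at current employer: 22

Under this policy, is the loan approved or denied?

Credit score 698 ≥ 660 (meets base)
DTI: 5,755 ÷ 12,700 = 45.3%, over the 43% base limit.
Reserves: 15,390 ÷ 1,140 = 13.5 months (meets 2-month minimum)
Employment 22 ≥ 6 months
DTI 45.3% is within the 43%–46% exception band; checking compensating factors.
Override check — reserves: 13.5 mo (ok); score: 698 (below 720).
Override conditions not both satisfied; exception does not apply.

Denied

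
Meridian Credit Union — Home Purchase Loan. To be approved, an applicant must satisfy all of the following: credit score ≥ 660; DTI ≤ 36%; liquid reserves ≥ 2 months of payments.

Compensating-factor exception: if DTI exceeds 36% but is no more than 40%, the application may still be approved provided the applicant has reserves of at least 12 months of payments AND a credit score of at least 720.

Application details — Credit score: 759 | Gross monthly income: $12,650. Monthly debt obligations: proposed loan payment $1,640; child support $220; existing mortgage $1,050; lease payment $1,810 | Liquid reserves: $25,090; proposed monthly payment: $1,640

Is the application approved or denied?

Approved

Credit score 759 ≥ 660 (meets base)
Total debts = (1,640 + 220 + 1,050 + 1,810) = 4,720. DTI = 4,720/12,650 = 37.3% > 36% — standard DTI limit exceeded.
Reserves: 25,090 ÷ 1,640 = 15.3 months (meets 2-month minimum)
DTI 37.3% is within the 36%–40% exception band; checking compensating factors.
Override check — reserves: 15.3 mo (ok); score: 759 (ok).
Both override conditions satisfied; DTI exception granted.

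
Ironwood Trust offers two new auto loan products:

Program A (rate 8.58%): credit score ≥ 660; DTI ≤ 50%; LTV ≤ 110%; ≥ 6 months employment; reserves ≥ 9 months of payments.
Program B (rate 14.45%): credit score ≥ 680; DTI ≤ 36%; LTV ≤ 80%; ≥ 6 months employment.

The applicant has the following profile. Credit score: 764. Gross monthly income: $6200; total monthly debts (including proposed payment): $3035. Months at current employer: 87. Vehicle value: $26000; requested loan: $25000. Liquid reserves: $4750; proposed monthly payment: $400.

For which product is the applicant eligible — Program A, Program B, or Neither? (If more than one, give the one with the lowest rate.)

Program A

DTI = 3,035/6,200 = 49%.
LTV = 25,000/26,000 = 96.2%.
Reserves = 4,750/400 = 11.9 months.
Program A: score 764 ≥ 660; DTI 49% ≤ 50%; LTV 96.2% ≤ 110%; employment 87 ≥ 6 mo; reserves 11.9 ≥ 9 mo → qualifies.
Program B: score 764 ≥ 680; DTI 49% > 36%; LTV 96.2% > 80%; employment 87 ≥ 6 mo → does not qualify.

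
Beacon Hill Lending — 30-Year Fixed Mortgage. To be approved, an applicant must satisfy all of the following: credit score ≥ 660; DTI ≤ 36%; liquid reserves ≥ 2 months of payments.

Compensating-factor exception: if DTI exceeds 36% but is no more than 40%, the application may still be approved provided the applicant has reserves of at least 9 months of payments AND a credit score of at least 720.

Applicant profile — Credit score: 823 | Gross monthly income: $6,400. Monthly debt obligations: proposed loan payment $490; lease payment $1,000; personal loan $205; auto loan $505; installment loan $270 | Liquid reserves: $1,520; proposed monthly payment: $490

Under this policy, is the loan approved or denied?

Denied

Credit score 823 ≥ 660 (meets base)
Total debts = (490 + 1,000 + 205 + 505 + 270) = 2,470. DTI = 2,470/6,400 = 38.6% > 36% — standard DTI limit exceeded.
Liquid reserves cover 1,520/490 = 3.1 months — ≥ 2 required
DTI 38.6% is within the 36%–40% exception band; checking compensating factors.
Reserves 3.1 < 9 months; credit score 823 ≥ 720.
Compensating-factor requirement not fully met.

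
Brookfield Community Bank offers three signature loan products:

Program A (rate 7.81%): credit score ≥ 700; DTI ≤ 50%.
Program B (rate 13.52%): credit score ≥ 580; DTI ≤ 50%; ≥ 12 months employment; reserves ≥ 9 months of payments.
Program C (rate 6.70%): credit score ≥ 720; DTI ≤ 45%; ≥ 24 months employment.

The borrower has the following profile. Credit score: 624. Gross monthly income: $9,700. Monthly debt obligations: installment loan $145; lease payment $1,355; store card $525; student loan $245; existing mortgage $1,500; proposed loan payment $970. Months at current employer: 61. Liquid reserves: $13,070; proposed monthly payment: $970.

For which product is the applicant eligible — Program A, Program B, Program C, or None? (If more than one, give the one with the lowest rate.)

Total debts = (145 + 1,355 + 525 + 245 + 1,500 + 970) = 4,740; DTI = 4,740/9,700 = 48.9%.
Reserves = 13,070/970 = 13.5 months.
Program A: score 624 < 700; DTI 48.9% ≤ 50% → does not qualify.
Program B: score 624 ≥ 580; DTI 48.9% ≤ 50%; employment 61 ≥ 12 mo; reserves 13.5 ≥ 9 mo → qualifies.
Program C: score 624 < 720; DTI 48.9% > 45%; employment 61 ≥ 24 mo → does not qualify.

Program B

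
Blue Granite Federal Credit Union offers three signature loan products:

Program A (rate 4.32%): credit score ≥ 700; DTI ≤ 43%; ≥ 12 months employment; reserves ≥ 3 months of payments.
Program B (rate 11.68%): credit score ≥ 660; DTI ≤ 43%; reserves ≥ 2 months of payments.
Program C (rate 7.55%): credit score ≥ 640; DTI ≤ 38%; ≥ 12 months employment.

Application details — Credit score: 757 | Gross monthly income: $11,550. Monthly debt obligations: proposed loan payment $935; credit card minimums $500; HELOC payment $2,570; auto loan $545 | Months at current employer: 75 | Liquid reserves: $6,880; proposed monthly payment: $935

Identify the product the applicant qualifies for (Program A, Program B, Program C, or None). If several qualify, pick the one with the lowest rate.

Program A

Total debts = (935 + 500 + 2,570 + 545) = 4,550; DTI = 4,550/11,550 = 39.4%.
Reserves = 6,880/935 = 7.4 months.
Program A: score 757 ≥ 700; DTI 39.4% ≤ 43%; employment 75 ≥ 12 mo; reserves 7.4 ≥ 3 mo → qualifies.
Program B: score 757 ≥ 660; DTI 39.4% ≤ 43%; reserves 7.4 ≥ 2 mo → qualifies.
Program C: score 757 ≥ 640; DTI 39.4% > 38%; employment 75 ≥ 12 mo → does not qualify.
Qualifying: Program A, Program B. Lowest rate is 4.32% → Program A.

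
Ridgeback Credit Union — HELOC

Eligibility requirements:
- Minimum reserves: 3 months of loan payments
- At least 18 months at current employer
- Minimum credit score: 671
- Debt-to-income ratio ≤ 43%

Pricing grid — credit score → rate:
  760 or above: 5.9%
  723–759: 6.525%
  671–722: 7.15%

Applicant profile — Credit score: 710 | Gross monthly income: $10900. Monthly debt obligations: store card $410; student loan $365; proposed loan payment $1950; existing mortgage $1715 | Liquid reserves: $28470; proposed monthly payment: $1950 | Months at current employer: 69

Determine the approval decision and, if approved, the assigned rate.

Credit score 710 ≥ 671 (meets minimum)
Total monthly debts = (410 + 365 + 1,950 + 1,715) = 4,440. Debt-to-income = 4,440/10,900 = 40.7% — meets 43% limit
Employment 69 ≥ 18 months
Liquid reserves cover 28,470/1,950 = 14.6 months — ≥ 3 required
All requirements met. Score 710 falls in the 671–722 tier → 7.15%.

Approved at 7.15%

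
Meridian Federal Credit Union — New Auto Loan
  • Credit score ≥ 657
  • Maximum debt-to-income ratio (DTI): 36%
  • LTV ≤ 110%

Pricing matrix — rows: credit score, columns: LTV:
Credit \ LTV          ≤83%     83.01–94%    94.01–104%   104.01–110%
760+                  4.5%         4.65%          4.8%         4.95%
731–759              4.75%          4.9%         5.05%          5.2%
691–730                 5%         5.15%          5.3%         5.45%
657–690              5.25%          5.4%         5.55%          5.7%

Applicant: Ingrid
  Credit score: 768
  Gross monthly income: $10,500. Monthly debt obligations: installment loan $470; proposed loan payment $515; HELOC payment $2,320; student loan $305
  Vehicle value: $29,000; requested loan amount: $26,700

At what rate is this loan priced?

4.65%

Credit score 768 ≥ 657; Total monthly debts = (470 + 515 + 2,320 + 305) = 3,610. DTI = 3,610/10,500 = 34.4% ≤ 36%
LTV: 26,700 ÷ 29,000 = 92.1%, within 110% cap
Row: 768 falls in 760+. Column: 92.1% falls in 83.01–94%. Rate = 4.65%.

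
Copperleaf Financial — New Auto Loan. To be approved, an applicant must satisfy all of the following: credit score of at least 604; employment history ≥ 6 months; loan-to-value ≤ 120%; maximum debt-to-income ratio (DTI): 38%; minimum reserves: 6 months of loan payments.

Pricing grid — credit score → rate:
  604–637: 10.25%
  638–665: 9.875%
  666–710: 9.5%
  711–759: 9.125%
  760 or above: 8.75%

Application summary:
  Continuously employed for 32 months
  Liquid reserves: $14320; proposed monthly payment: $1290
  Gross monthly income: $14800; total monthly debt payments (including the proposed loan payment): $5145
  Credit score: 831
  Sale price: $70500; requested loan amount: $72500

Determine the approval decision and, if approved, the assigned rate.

Credit score 831 ≥ 604 (meets minimum)
Liquid reserves cover 14,320/1,290 = 11.1 months — ≥ 6 required
Loan-to-value = 72,500/70,500 = 102.8% — pass (120% max)
Employment 32 ≥ 6 months
DTI = 5,145/14,800 = 34.8% ≤ 38%
All requirements met. Score 831 falls in the 760 or above tier → 8.75%.

Approved at 8.75%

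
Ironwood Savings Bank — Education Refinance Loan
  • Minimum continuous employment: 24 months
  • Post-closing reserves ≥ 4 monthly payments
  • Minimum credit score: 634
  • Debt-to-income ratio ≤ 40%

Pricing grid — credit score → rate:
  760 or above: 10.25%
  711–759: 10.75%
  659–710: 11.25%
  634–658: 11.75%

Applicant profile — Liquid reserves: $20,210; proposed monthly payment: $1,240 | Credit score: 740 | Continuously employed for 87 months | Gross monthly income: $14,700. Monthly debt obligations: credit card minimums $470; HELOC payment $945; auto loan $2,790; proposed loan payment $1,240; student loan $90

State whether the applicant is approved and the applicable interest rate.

Credit score 740 ≥ 634 (meets minimum)
Total monthly debts = (470 + 945 + 2,790 + 1,240 + 90) = 5,535. DTI: 5,535 ÷ 14,700 = 37.7%, within the 40% cap
Reserves: 20,210 ÷ 1,240 = 16.3 months (meets 4-month minimum)
Employment 87 ≥ 24 months
All requirements met. Score 740 falls in the 711–759 tier → 10.75%.

Approved at 10.75%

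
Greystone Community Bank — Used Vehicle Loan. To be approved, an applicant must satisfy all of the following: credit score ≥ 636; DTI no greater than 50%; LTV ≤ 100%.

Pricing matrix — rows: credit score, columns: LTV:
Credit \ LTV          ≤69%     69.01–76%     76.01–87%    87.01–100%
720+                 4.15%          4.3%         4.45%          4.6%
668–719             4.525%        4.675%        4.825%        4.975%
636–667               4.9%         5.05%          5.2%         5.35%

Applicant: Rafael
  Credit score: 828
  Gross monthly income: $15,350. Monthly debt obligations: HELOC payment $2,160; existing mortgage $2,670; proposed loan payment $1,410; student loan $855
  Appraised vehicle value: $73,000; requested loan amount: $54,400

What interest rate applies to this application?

4.3%

Credit score 828 ≥ 636; Total monthly debts = (2,160 + 2,670 + 1,410 + 855) = 7,095. DTI = 7,095/15,350 = 46.2% ≤ 50%
LTV = 54,400/73,000 = 74.5% ≤ 100%
Credit 828 → row 720+; LTV 74.5% → column 69.01–76%. Grid cell → 4.3%.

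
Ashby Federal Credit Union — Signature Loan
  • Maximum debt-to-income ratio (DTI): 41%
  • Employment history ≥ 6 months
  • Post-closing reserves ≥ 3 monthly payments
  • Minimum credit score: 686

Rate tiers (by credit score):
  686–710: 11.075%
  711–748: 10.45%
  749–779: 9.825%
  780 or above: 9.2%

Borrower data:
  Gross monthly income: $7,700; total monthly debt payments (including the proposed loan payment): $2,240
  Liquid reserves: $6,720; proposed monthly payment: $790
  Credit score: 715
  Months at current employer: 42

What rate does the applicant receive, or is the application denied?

Credit score 715 ≥ 686 (meets minimum)
Debt-to-income = 2,240/7,700 = 29.1% — meets 41% limit
Reserves = 6,720/790 = 8.5 months ≥ 3
Employment 42 ≥ 6 months
All requirements met. Score 715 falls in the 711–748 tier → 10.45%.

Approved at 10.45%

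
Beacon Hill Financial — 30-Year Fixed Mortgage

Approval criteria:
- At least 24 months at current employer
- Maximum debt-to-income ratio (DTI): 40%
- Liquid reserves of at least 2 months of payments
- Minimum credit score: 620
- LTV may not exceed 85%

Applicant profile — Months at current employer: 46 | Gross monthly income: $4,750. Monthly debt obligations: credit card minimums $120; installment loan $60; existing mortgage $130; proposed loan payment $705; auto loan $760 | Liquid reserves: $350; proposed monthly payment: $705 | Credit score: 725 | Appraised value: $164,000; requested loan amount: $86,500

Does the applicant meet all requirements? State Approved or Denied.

Employment 46 ≥ 24 months
Total monthly debts = (120 + 60 + 130 + 705 + 760) = 1,775. Debt-to-income = 1,775/4,750 = 37.4% — meets 40% limit
Reserves = 350/705 = 0.5 months < 2
Credit score 725 ≥ 620 (meets)
LTV = 86,500/164,000 = 52.7% ≤ 85%
Fails on reserves.

Denied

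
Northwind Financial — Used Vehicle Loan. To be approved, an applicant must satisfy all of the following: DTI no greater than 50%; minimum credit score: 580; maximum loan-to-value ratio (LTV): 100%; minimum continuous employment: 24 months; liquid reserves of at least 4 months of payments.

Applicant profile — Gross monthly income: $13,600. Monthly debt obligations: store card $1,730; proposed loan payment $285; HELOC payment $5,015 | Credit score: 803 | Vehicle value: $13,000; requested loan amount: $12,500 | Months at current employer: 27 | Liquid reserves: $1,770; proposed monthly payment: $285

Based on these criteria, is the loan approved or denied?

Denied

Total monthly debts = (1,730 + 285 + 5,015) = 7,030. Debt-to-income = 7,030/13,600 = 51.7% — over 50% limit
Credit score 803 ≥ 580 (meets)
LTV = 12,500/13,000 = 96.2% ≤ 100%
Employment 27 ≥ 24 months
Reserves: 1,770 ÷ 285 = 6.2 months (meets 4-month minimum)
Fails on DTI.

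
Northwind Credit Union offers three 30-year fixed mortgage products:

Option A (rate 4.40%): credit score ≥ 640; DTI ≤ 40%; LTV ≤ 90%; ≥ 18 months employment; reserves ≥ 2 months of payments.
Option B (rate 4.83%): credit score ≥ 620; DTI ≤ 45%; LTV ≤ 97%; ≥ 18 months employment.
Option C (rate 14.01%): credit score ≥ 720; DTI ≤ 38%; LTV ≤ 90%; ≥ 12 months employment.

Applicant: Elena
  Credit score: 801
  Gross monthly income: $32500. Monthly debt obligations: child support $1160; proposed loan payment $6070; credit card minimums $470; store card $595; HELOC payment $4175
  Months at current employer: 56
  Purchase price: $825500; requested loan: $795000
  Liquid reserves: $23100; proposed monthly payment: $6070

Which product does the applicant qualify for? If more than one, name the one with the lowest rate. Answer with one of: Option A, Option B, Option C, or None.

Option B

Total debts = (1,160 + 6,070 + 470 + 595 + 4,175) = 12,470; DTI = 12,470/32,500 = 38.4%.
LTV = 795,000/825,500 = 96.3%.
Reserves = 23,100/6,070 = 3.8 months.
Option A: score 801 ≥ 640; DTI 38.4% ≤ 40%; LTV 96.3% > 90%; employment 56 ≥ 18 mo; reserves 3.8 ≥ 2 mo → does not qualify.
Option B: score 801 ≥ 620; DTI 38.4% ≤ 45%; LTV 96.3% ≤ 97%; employment 56 ≥ 18 mo → qualifies.
Option C: score 801 ≥ 720; DTI 38.4% > 38%; LTV 96.3% > 90%; employment 56 ≥ 12 mo → does not qualify.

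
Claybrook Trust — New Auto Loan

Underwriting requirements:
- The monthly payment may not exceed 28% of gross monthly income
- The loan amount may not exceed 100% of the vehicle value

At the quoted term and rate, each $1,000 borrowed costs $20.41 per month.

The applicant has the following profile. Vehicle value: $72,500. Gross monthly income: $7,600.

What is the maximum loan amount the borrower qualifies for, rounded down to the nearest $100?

Payment cap: 28% × $7,600 = $2,128/month.
At $20.41 per $1,000, that supports 2,128/20.41 × 1,000 ≈ $104,262 → $104,200.
LTV cap: 100% × $72,500 = $72,500 → $72,500.
Binding constraint: loan-to-value.

$72,500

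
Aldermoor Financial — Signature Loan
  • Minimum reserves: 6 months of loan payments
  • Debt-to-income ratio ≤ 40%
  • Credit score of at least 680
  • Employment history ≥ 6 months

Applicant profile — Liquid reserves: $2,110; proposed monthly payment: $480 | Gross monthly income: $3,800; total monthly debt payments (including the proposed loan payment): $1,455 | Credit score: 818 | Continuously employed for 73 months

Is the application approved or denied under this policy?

Denied

Reserves: 2,110 ÷ 480 = 4.4 months (below 6-month minimum)
DTI: 1,455 ÷ 3,800 = 38.3%, within the 40% cap
Credit score 818 ≥ 680 (meets)
Employment 73 ≥ 6 months
Fails on reserves.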